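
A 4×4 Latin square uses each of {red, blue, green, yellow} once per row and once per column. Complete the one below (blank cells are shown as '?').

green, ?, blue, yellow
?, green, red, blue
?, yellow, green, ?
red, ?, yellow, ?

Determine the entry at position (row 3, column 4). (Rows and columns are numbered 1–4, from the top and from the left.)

Cell (r1,c2): row 1 has {blue,green,yellow}; column 2 has {green,yellow} → red.
Cell (r2,c1): row 2 has {red,blue,green}; column 1 has {red,green} → yellow.
Cell (r3,c1): row 3 has {green,yellow}; column 1 has {red,green,yellow} → blue.
Cell (r3,c4): row 3 has {blue,green,yellow}; column 4 has {blue,yellow} → red.

red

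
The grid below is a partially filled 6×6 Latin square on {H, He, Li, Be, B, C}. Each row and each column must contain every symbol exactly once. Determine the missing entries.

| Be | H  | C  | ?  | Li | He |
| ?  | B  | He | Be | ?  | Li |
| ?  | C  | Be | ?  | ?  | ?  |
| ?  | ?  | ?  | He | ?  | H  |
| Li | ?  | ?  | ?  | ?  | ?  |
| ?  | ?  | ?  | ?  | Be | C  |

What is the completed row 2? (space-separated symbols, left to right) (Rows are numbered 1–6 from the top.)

C B He Be H Li

(r1,c4) = B
(r3,c6) = B
(r5,c6) = Be
(r5,c2) = He
(r6,c2) = Li
(r6,c4) = H
(r3,c4) = Li
(r4,c2) = Be
(r5,c4) = C
(r6,c3) = B
(r4,c3) = Li
(r5,c3) = H
(r5,c5) = B
(r6,c1) = He
(r3,c1) = H
(r3,c5) = He
(r4,c5) = C
(r2,c1) = C
(r2,c5) = H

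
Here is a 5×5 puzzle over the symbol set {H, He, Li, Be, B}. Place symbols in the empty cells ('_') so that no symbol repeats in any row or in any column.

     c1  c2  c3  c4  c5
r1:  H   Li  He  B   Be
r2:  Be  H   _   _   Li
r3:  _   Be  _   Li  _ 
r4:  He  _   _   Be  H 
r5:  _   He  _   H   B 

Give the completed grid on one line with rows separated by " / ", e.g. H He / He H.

H Li He B Be / Be H B He Li / B Be H Li He / He B Li Be H / Li He Be H B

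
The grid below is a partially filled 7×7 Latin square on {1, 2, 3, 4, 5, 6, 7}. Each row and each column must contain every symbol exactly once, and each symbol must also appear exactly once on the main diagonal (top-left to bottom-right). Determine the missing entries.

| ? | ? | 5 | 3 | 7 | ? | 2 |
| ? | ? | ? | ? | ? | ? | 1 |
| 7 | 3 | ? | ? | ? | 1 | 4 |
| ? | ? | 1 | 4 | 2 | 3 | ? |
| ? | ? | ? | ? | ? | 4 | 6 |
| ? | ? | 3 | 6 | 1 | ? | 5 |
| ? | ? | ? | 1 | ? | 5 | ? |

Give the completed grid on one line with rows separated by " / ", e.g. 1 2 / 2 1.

Cell (r1,c6): row 1 has {2,3,5,7}; column 6 has {1,3,4,5} → 6.
Cell (r4,c7): row 4 has {1,2,3,4}; column 7 has {1,2,4,5,6} → 7.
Cell (r7,c7): row 7 has {1,5}; column 7 has {1,2,4,5,6,7}; the diagonal has {4} → 3.
Cell (r1,c1): row 1 has {2,3,5,6,7}; column 1 has {7}; the diagonal has {3,4} → 1.
Cell (r1,c2): row 1 has {1,2,3,5,6,7}; column 2 has {3} → 4.
Cell (r5,c5): row 5 has {4,6}; column 5 has {1,2,7}; the diagonal has {1,3,4} → 5.
Cell (r3,c5): row 3 has {1,3,4,7}; column 5 has {1,2,5,7} → 6.
Cell (r7,c5): row 7 has {1,3,5}; column 5 has {1,2,5,6,7} → 4.
Cell (r2,c5): row 2 has {1}; column 5 has {1,2,4,5,6,7} → 3.
Cell (r3,c3): row 3 has {1,3,4,6,7}; column 3 has {1,3,5}; the diagonal has {1,3,4,5} → 2.
Cell (r3,c4): row 3 has {1,2,3,4,6,7}; column 4 has {1,3,4,6} → 5.
Cell (r5,c3): row 5 has {4,5,6}; column 3 has {1,2,3,5} → 7.
Cell (r5,c4): row 5 has {4,5,6,7}; column 4 has {1,3,4,5,6} → 2.
Cell (r6,c6): row 6 has {1,3,5,6}; column 6 has {1,3,4,5,6}; the diagonal has {1,2,3,4,5} → 7.
Cell (r7,c3): row 7 has {1,3,4,5}; column 3 has {1,2,3,5,7} → 6.
Cell (r2,c2): row 2 has {1,3}; column 2 has {3,4}; the diagonal has {1,2,3,4,5,7} → 6.
Cell (r2,c3): row 2 has {1,3,6}; column 3 has {1,2,3,5,6,7} → 4.
Cell (r2,c4): row 2 has {1,3,4,6}; column 4 has {1,2,3,4,5,6} → 7.
Cell (r2,c6): row 2 has {1,3,4,6,7}; column 6 has {1,3,4,5,6,7} → 2.
Cell (r4,c2): row 4 has {1,2,3,4,7}; column 2 has {3,4,6} → 5.
Cell (r5,c1): row 5 has {2,4,5,6,7}; column 1 has {1,7} → 3.
Cell (r5,c2): row 5 has {2,3,4,5,6,7}; column 2 has {3,4,5,6} → 1.
Cell (r6,c2): row 6 has {1,3,5,6,7}; column 2 has {1,3,4,5,6} → 2.
Cell (r7,c1): row 7 has {1,3,4,5,6}; column 1 has {1,3,7} → 2.
Cell (r7,c2): row 7 has {1,2,3,4,5,6}; column 2 has {1,2,3,4,5,6} → 7.
Cell (r2,c1): row 2 has {1,2,3,4,6,7}; column 1 has {1,2,3,7} → 5.
Cell (r4,c1): row 4 has {1,2,3,4,5,7}; column 1 has {1,2,3,5,7} → 6.
Cell (r6,c1): row 6 has {1,2,3,5,6,7}; column 1 has {1,2,3,5,6,7} → 4.

1 4 5 3 7 6 2 / 5 6 4 7 3 2 1 / 7 3 2 5 6 1 4 / 6 5 1 4 2 3 7 / 3 1 7 2 5 4 6 / 4 2 3 6 1 7 5 / 2 7 6 1 4 5 3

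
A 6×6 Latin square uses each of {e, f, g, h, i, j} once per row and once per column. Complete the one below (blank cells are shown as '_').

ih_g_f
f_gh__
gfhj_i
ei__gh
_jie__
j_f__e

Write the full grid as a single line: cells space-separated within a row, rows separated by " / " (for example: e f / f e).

i h e g j f / f e g h i j / g f h j e i / e i j f g h / h j i e f g / j g f i h e

(r2,c2) = e
(r2,c6) = j
(r3,c5) = e
(r4,c3) = j
(r4,c4) = f
(r5,c1) = h
(r5,c5) = f
(r5,c6) = g
(r6,c2) = g
(r6,c4) = i
(r6,c5) = h
(r1,c3) = e
(r1,c5) = j
(r2,c5) = i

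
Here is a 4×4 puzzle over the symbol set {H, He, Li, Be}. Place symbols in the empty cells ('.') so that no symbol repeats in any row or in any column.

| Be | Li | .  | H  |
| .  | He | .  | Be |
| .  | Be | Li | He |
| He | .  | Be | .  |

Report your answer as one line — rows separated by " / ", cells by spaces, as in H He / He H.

Be Li He H / Li He H Be / H Be Li He / He H Be Li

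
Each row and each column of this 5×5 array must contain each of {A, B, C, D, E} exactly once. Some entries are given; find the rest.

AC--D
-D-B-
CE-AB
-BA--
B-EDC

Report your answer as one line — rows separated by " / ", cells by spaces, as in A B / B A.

A C B E D / E D C B A / C E D A B / D B A C E / B A E D C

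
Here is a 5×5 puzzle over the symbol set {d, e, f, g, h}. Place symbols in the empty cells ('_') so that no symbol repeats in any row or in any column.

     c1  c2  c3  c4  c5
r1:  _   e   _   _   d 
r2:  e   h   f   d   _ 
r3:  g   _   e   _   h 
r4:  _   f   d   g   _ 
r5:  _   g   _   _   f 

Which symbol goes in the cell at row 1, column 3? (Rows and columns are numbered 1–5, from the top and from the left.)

row 2 has {d,e,f,h}; column 5 has {d,f,h} — only g is left for (r2,c5).
row 3 has {e,g,h}; column 2 has {e,f,g,h} — only d is left for (r3,c2).
row 3 has {d,e,g,h}; column 4 has {d,g} — only f is left for (r3,c4).
row 4 has {d,f,g}; column 1 has {e,g} — only h is left for (r4,c1).
row 4 has {d,f,g,h}; column 5 has {d,f,g,h} — only e is left for (r4,c5).
row 5 has {f,g}; column 1 has {e,g,h} — only d is left for (r5,c1).
row 5 has {d,f,g}; column 3 has {d,e,f} — only h is left for (r5,c3).
row 5 has {d,f,g,h}; column 4 has {d,f,g} — only e is left for (r5,c4).
row 1 has {d,e}; column 1 has {d,e,g,h} — only f is left for (r1,c1).
row 1 has {d,e,f}; column 3 has {d,e,f,h} — only g is left for (r1,c3).

g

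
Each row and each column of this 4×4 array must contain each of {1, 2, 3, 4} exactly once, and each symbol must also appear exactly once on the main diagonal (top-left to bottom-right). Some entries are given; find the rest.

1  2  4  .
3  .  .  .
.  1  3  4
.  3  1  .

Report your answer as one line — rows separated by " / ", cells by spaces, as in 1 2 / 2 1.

1 2 4 3 / 3 4 2 1 / 2 1 3 4 / 4 3 1 2

(r1,c4) = 3
(r2,c2) = 4
(r2,c3) = 2
(r2,c4) = 1
(r3,c1) = 2
(r4,c1) = 4
(r4,c4) = 2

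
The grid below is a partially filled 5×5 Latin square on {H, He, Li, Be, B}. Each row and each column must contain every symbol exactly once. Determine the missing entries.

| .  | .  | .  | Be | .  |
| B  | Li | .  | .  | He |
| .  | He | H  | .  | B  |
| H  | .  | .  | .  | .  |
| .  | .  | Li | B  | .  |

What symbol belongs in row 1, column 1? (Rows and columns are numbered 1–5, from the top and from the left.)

Li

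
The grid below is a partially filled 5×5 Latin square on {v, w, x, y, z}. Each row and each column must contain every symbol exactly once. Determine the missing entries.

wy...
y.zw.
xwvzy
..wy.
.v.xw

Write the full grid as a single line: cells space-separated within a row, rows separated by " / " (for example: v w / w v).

w y x v z / y x z w v / x w v z y / v z w y x / z v y x w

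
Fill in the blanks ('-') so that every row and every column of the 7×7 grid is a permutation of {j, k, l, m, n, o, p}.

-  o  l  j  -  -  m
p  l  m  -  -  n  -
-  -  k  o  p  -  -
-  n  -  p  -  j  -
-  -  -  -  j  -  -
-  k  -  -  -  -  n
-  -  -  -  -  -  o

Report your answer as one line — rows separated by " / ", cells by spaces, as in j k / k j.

k o l j n p m / p l m k o n j / n j k o p m l / l n o p m j k / o m n l j k p / j k p m l o n / m p j n k l o

(r2,c4) = k
(r2,c5) = o
(r2,c7) = j
(r3,c7) = l
(r4,c3) = o
(r4,c7) = k
(r5,c7) = p
(r3,c6) = m
(r5,c2) = m
(r5,c3) = n
(r5,c4) = l
(r6,c4) = m
(r6,c5) = l
(r7,c4) = n
(r3,c2) = j
(r4,c5) = m
(r7,c2) = p
(r7,c3) = j
(r7,c5) = k
(r7,c6) = l
(r1,c5) = n
(r3,c1) = n
(r4,c1) = l
(r6,c3) = p
(r6,c6) = o
(r7,c1) = m
(r1,c1) = k
(r1,c6) = p
(r5,c1) = o
(r5,c6) = k
(r6,c1) = j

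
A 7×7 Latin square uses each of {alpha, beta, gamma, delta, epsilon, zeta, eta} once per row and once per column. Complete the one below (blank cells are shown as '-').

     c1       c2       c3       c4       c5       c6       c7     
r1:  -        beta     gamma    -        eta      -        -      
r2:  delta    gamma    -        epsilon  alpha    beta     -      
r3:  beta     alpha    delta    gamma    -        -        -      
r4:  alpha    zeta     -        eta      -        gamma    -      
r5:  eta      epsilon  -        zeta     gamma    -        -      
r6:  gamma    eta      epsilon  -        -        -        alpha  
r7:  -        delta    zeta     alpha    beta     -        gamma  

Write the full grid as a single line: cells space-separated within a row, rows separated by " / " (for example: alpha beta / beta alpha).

zeta beta gamma delta eta alpha epsilon / delta gamma eta epsilon alpha beta zeta / beta alpha delta gamma zeta epsilon eta / alpha zeta beta eta epsilon gamma delta / eta epsilon alpha zeta gamma delta beta / gamma eta epsilon beta delta zeta alpha / epsilon delta zeta alpha beta eta gamma

(r1,c4) = delta
(r2,c3) = eta
(r2,c7) = zeta
(r4,c3) = beta
(r5,c3) = alpha
(r5,c6) = delta
(r5,c7) = beta
(r6,c4) = beta
(r6,c6) = zeta
(r7,c1) = epsilon
(r7,c6) = eta
(r1,c1) = zeta
(r1,c7) = epsilon
(r3,c6) = epsilon
(r3,c7) = eta
(r4,c7) = delta
(r6,c5) = delta
(r1,c6) = alpha
(r3,c5) = zeta
(r4,c5) = epsilon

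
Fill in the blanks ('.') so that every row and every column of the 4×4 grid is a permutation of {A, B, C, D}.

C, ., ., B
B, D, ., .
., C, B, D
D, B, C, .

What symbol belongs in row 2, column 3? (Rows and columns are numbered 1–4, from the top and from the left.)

A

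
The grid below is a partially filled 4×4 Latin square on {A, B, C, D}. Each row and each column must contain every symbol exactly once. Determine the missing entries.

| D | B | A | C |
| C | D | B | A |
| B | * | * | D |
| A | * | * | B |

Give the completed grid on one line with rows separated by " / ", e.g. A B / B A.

At row 3, column 3: row 3 has {B,D}; column 3 has {A,B}; that leaves C.
At row 4, column 2: row 4 has {A,B}; column 2 has {B,D}; that leaves C.
At row 4, column 3: row 4 has {A,B,C}; column 3 has {A,B,C}; that leaves D.
At row 3, column 2: row 3 has {B,C,D}; column 2 has {B,C,D}; that leaves A.

D B A C / C D B A / B A C D / A C D B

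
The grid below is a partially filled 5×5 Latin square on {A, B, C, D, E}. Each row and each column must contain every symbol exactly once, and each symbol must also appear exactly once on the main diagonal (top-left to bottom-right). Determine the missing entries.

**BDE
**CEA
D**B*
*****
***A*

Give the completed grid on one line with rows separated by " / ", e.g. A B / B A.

(r2,c1) = B
(r2,c2) = D
(r3,c5) = C
(r4,c4) = C
(r5,c5) = B
(r1,c1) = A
(r1,c2) = C
(r3,c3) = E
(r4,c1) = E
(r4,c5) = D
(r5,c1) = C
(r5,c2) = E
(r5,c3) = D
(r3,c2) = A
(r4,c2) = B
(r4,c3) = A

A C B D E / B D C E A / D A E B C / E B A C D / C E D A B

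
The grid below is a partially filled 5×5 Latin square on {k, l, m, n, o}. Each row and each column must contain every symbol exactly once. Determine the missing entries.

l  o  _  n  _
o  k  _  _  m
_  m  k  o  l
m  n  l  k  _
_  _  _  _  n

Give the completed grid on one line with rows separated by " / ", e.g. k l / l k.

l o m n k / o k n l m / n m k o l / m n l k o / k l o m n

At row 1, column 3: row 1 has {l,n,o}; column 3 has {k,l}; that leaves m.
At row 1, column 5: row 1 has {l,m,n,o}; column 5 has {l,m,n}; that leaves k.
At row 2, column 3: row 2 has {k,m,o}; column 3 has {k,l,m}; that leaves n.
At row 2, column 4: row 2 has {k,m,n,o}; column 4 has {k,n,o}; that leaves l.
At row 3, column 1: row 3 has {k,l,m,o}; column 1 has {l,m,o}; that leaves n.
At row 4, column 5: row 4 has {k,l,m,n}; column 5 has {k,l,m,n}; that leaves o.
At row 5, column 1: row 5 has {n}; column 1 has {l,m,n,o}; that leaves k.
At row 5, column 2: row 5 has {k,n}; column 2 has {k,m,n,o}; that leaves l.
At row 5, column 3: row 5 has {k,l,n}; column 3 has {k,l,m,n}; that leaves o.
At row 5, column 4: row 5 has {k,l,n,o}; column 4 has {k,l,n,o}; that leaves m.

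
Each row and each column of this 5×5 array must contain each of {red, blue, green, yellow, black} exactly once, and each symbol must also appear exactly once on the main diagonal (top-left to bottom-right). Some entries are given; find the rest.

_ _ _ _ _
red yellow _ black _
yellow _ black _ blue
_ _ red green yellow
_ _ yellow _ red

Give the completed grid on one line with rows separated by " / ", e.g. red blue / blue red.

blue red green yellow black / red yellow blue black green / yellow green black red blue / black blue red green yellow / green black yellow blue red

(r1,c1) = blue
(r1,c3) = green
(r1,c5) = black
(r2,c3) = blue
(r2,c5) = green
(r3,c4) = red
(r4,c1) = black
(r4,c2) = blue
(r5,c1) = green
(r5,c2) = black
(r5,c4) = blue
(r1,c2) = red
(r1,c4) = yellow
(r3,c2) = green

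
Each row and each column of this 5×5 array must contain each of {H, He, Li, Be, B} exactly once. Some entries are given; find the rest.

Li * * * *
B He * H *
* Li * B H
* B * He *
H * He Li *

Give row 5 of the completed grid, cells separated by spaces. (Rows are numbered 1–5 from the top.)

H Be He Li B

(r1,c4) = Be
(r3,c3) = Be
(r4,c1) = Be
(r4,c5) = Li
(r5,c2) = Be
(r5,c5) = B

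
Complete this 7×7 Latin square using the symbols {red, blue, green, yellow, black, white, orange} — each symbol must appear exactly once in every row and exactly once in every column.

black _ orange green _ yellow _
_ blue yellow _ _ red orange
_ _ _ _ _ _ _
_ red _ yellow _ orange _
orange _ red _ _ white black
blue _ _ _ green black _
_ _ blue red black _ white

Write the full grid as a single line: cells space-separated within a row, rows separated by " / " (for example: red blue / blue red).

black white orange green red yellow blue / green blue yellow black white red orange / red black green white orange blue yellow / white red black yellow blue orange green / orange green red blue yellow white black / blue yellow white orange green black red / yellow orange blue red black green white

(r1,c2) = white
(r2,c5) = white
(r4,c5) = blue
(r4,c7) = green
(r5,c4) = blue
(r5,c5) = yellow
(r6,c3) = white
(r6,c4) = orange
(r7,c6) = green
(r1,c5) = red
(r1,c7) = blue
(r2,c1) = green
(r2,c4) = black
(r3,c4) = white
(r3,c5) = orange
(r3,c6) = blue
(r4,c1) = white
(r4,c3) = black
(r5,c2) = green
(r6,c2) = yellow
(r6,c7) = red
(r7,c1) = yellow
(r7,c2) = orange
(r3,c1) = red
(r3,c2) = black
(r3,c3) = green
(r3,c7) = yellow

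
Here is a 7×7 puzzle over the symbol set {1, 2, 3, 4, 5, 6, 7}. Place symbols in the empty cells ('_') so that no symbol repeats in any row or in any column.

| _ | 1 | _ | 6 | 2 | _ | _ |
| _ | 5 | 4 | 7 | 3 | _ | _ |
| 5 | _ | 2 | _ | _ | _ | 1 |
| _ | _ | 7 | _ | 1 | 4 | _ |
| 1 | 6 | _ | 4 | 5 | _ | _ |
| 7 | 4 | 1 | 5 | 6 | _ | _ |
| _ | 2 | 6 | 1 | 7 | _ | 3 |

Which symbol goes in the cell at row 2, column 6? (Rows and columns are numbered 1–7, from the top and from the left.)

1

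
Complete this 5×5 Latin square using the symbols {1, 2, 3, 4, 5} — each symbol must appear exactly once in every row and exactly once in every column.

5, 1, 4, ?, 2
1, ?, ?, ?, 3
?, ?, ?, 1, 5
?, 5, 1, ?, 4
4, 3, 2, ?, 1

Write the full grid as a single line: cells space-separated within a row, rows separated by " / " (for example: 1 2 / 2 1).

(r1,c4) = 3
(r2,c3) = 5
(r3,c3) = 3
(r4,c4) = 2
(r5,c4) = 5
(r2,c4) = 4
(r3,c1) = 2
(r3,c2) = 4
(r4,c1) = 3
(r2,c2) = 2

5 1 4 3 2 / 1 2 5 4 3 / 2 4 3 1 5 / 3 5 1 2 4 / 4 3 2 5 1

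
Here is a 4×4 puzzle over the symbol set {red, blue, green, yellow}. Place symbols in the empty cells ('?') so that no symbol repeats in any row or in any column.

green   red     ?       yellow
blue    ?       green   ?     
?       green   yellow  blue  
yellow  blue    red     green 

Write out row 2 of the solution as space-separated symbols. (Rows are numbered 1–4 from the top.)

At row 1, column 3: row 1 has {red,green,yellow}; column 3 has {red,green,yellow}; that leaves blue.
At row 2, column 2: row 2 has {blue,green}; column 2 has {red,blue,green}; that leaves yellow.
At row 2, column 4: row 2 has {blue,green,yellow}; column 4 has {blue,green,yellow}; that leaves red.

blue yellow green red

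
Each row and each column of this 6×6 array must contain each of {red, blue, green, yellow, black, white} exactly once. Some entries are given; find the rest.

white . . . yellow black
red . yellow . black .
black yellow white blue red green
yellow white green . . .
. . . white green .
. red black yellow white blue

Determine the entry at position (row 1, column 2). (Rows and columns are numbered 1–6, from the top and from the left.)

(r2,c4) = green
(r2,c6) = white
(r4,c5) = blue
(r4,c6) = red
(r5,c1) = blue
(r5,c2) = black
(r5,c3) = red
(r5,c6) = yellow
(r6,c1) = green
(r1,c3) = blue
(r1,c4) = red
(r2,c2) = blue
(r4,c4) = black
(r1,c2) = green

green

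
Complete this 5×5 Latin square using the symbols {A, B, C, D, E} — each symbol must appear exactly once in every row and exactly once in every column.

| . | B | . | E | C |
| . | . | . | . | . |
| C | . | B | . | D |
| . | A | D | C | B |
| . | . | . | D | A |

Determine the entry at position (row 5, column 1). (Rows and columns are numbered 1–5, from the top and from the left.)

row 1 has {B,C,E}; column 3 has {B,D} — only A is left for (r1,c3).
row 2 is empty so far; column 5 has {A,B,C,D} — only E is left for (r2,c5).
row 3 has {B,C,D}; column 2 has {A,B} — only E is left for (r3,c2).
row 3 has {B,C,D,E}; column 4 has {C,D,E} — only A is left for (r3,c4).
row 4 has {A,B,C,D}; column 1 has {C} — only E is left for (r4,c1).
row 5 has {A,D}; column 1 has {C,E} — only B is left for (r5,c1).

B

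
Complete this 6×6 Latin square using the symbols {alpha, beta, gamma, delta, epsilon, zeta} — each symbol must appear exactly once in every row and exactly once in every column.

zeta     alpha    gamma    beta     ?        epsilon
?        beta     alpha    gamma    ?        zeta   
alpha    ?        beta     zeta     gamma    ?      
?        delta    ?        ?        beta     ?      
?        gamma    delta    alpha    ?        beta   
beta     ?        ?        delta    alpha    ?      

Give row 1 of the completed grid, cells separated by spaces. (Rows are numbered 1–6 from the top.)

zeta alpha gamma beta delta epsilon

(r1,c5) = delta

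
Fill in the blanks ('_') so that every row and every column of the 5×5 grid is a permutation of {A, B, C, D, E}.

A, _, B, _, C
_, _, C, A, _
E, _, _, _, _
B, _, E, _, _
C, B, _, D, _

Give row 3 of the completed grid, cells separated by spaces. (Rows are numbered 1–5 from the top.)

E C D B A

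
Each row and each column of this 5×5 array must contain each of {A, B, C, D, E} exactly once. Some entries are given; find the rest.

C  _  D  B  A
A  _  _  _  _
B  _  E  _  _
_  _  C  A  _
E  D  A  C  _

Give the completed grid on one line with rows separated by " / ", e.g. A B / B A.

(r1,c2): row 1 has {A,B,C,D}; column 2 has {D}, so it must be E.
(r2,c3): row 2 has {A}; column 3 has {A,C,D,E}, so it must be B.
(r3,c4): row 3 has {B,E}; column 4 has {A,B,C}, so it must be D.
(r3,c5): row 3 has {B,D,E}; column 5 has {A}, so it must be C.
(r4,c1): row 4 has {A,C}; column 1 has {A,B,C,E}, so it must be D.
(r4,c2): row 4 has {A,C,D}; column 2 has {D,E}, so it must be B.
(r4,c5): row 4 has {A,B,C,D}; column 5 has {A,C}, so it must be E.
(r5,c5): row 5 has {A,C,D,E}; column 5 has {A,C,E}, so it must be B.
(r2,c2): row 2 has {A,B}; column 2 has {B,D,E}, so it must be C.
(r2,c4): row 2 has {A,B,C}; column 4 has {A,B,C,D}, so it must be E.
(r2,c5): row 2 has {A,B,C,E}; column 5 has {A,B,C,E}, so it must be D.
(r3,c2): row 3 has {B,C,D,E}; column 2 has {B,C,D,E}, so it must be A.

C E D B A / A C B E D / B A E D C / D B C A E / E D A C B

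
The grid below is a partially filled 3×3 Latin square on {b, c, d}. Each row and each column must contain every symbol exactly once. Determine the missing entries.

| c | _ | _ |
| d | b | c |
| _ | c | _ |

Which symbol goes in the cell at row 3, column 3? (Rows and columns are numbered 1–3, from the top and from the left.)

d

(r1,c2) = d
(r1,c3) = b
(r3,c1) = b
(r3,c3) = d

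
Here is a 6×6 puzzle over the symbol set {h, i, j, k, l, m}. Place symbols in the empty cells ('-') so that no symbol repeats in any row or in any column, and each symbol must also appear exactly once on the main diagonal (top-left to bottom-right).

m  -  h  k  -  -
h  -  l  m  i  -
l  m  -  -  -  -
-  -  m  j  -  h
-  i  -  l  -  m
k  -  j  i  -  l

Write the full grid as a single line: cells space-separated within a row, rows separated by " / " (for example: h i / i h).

m j h k l i / h k l m i j / l m i h j k / i l m j k h / j i k l h m / k h j i m l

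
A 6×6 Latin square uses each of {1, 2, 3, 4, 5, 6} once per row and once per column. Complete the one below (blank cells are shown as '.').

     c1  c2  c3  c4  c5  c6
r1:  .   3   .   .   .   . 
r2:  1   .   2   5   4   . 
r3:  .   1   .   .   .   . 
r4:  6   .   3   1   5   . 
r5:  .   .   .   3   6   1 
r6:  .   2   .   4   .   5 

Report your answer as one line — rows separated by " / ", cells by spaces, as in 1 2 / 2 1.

(r2,c2): row 2 has {1,2,4,5}; column 2 has {1,2,3}, so it must be 6.
(r2,c6): row 2 has {1,2,4,5,6}; column 6 has {1,5}, so it must be 3.
(r4,c2): row 4 has {1,3,5,6}; column 2 has {1,2,3,6}, so it must be 4.
(r4,c6): row 4 has {1,3,4,5,6}; column 6 has {1,3,5}, so it must be 2.
(r5,c2): row 5 has {1,3,6}; column 2 has {1,2,3,4,6}, so it must be 5.
(r5,c3): row 5 has {1,3,5,6}; column 3 has {2,3}, so it must be 4.
(r6,c1): row 6 has {2,4,5}; column 1 has {1,6}, so it must be 3.
(r6,c5): row 6 has {2,3,4,5}; column 5 has {4,5,6}, so it must be 1.
(r1,c5): row 1 has {3}; column 5 has {1,4,5,6}, so it must be 2.
(r3,c5): row 3 has {1}; column 5 has {1,2,4,5,6}, so it must be 3.
(r5,c1): row 5 has {1,3,4,5,6}; column 1 has {1,3,6}, so it must be 2.
(r6,c3): row 6 has {1,2,3,4,5}; column 3 has {2,3,4}, so it must be 6.
(r1,c4): row 1 has {2,3}; column 4 has {1,3,4,5}, so it must be 6.
(r1,c6): row 1 has {2,3,6}; column 6 has {1,2,3,5}, so it must be 4.
(r3,c3): row 3 has {1,3}; column 3 has {2,3,4,6}, so it must be 5.
(r3,c4): row 3 has {1,3,5}; column 4 has {1,3,4,5,6}, so it must be 2.
(r3,c6): row 3 has {1,2,3,5}; column 6 has {1,2,3,4,5}, so it must be 6.
(r1,c1): row 1 has {2,3,4,6}; column 1 has {1,2,3,6}, so it must be 5.
(r1,c3): row 1 has {2,3,4,5,6}; column 3 has {2,3,4,5,6}, so it must be 1.
(r3,c1): row 3 has {1,2,3,5,6}; column 1 has {1,2,3,5,6}, so it must be 4.

5 3 1 6 2 4 / 1 6 2 5 4 3 / 4 1 5 2 3 6 / 6 4 3 1 5 2 / 2 5 4 3 6 1 / 3 2 6 4 1 5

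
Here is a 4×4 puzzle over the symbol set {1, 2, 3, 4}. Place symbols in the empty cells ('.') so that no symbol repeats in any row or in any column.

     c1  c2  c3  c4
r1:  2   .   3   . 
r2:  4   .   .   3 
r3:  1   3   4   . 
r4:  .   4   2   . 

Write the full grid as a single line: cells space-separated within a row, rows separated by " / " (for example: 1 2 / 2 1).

(r1,c2) = 1
(r1,c4) = 4
(r2,c2) = 2
(r2,c3) = 1
(r3,c4) = 2
(r4,c1) = 3
(r4,c4) = 1

2 1 3 4 / 4 2 1 3 / 1 3 4 2 / 3 4 2 1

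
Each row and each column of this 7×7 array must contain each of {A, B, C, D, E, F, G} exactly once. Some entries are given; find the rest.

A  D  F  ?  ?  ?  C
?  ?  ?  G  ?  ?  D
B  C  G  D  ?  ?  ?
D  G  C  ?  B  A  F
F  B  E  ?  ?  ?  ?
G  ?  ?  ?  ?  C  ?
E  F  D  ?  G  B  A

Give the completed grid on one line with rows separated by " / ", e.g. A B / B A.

(r1,c5): row 1 has {A,C,D,F}; column 5 has {B,G}, so it must be E.
(r1,c6): row 1 has {A,C,D,E,F}; column 6 has {A,B,C}, so it must be G.
(r2,c1): row 2 has {D,G}; column 1 has {A,B,D,E,F,G}, so it must be C.
(r3,c7): row 3 has {B,C,D,G}; column 7 has {A,C,D,F}, so it must be E.
(r4,c4): row 4 has {A,B,C,D,F,G}; column 4 has {D,G}, so it must be E.
(r5,c6): row 5 has {B,E,F}; column 6 has {A,B,C,G}, so it must be D.
(r5,c7): row 5 has {B,D,E,F}; column 7 has {A,C,D,E,F}, so it must be G.
(r6,c7): row 6 has {C,G}; column 7 has {A,C,D,E,F,G}, so it must be B.
(r7,c4): row 7 has {A,B,D,E,F,G}; column 4 has {D,E,G}, so it must be C.
(r1,c4): row 1 has {A,C,D,E,F,G}; column 4 has {C,D,E,G}, so it must be B.
(r3,c6): row 3 has {B,C,D,E,G}; column 6 has {A,B,C,D,G}, so it must be F.
(r5,c4): row 5 has {B,D,E,F,G}; column 4 has {B,C,D,E,G}, so it must be A.
(r5,c5): row 5 has {A,B,D,E,F,G}; column 5 has {B,E,G}, so it must be C.
(r6,c3): row 6 has {B,C,G}; column 3 has {C,D,E,F,G}, so it must be A.
(r6,c4): row 6 has {A,B,C,G}; column 4 has {A,B,C,D,E,G}, so it must be F.
(r6,c5): row 6 has {A,B,C,F,G}; column 5 has {B,C,E,G}, so it must be D.
(r2,c3): row 2 has {C,D,G}; column 3 has {A,C,D,E,F,G}, so it must be B.
(r2,c6): row 2 has {B,C,D,G}; column 6 has {A,B,C,D,F,G}, so it must be E.
(r3,c5): row 3 has {B,C,D,E,F,G}; column 5 has {B,C,D,E,G}, so it must be A.
(r6,c2): row 6 has {A,B,C,D,F,G}; column 2 has {B,C,D,F,G}, so it must be E.
(r2,c2): row 2 has {B,C,D,E,G}; column 2 has {B,C,D,E,F,G}, so it must be A.
(r2,c5): row 2 has {A,B,C,D,E,G}; column 5 has {A,B,C,D,E,G}, so it must be F.

A D F B E G C / C A B G F E D / B C G D A F E / D G C E B A F / F B E A C D G / G E A F D C B / E F D C G B A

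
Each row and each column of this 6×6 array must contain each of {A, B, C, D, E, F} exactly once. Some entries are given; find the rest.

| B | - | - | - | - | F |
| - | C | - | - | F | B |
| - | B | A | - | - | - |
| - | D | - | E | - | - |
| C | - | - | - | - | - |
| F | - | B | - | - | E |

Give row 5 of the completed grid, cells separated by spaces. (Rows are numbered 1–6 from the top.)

C F D B E A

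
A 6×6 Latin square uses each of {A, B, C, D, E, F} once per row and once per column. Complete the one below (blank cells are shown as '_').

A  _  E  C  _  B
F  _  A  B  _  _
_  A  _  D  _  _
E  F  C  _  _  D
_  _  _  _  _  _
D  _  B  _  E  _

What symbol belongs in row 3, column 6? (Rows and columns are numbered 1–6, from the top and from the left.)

Cell (r1,c2): row 1 has {A,B,C,E}; column 2 has {A,F} → D.
Cell (r1,c5): row 1 has {A,B,C,D,E}; column 5 has {E} → F.
Cell (r3,c3): row 3 has {A,D}; column 3 has {A,B,C,E} → F.
Cell (r4,c4): row 4 has {C,D,E,F}; column 4 has {B,C,D} → A.
Cell (r4,c5): row 4 has {A,C,D,E,F}; column 5 has {E,F} → B.
Cell (r5,c3): row 5 is empty so far; column 3 has {A,B,C,E,F} → D.
Cell (r6,c2): row 6 has {B,D,E}; column 2 has {A,D,F} → C.
Cell (r6,c4): row 6 has {B,C,D,E}; column 4 has {A,B,C,D} → F.
Cell (r6,c6): row 6 has {B,C,D,E,F}; column 6 has {B,D} → A.
Cell (r2,c2): row 2 has {A,B,F}; column 2 has {A,C,D,F} → E.
Cell (r2,c6): row 2 has {A,B,E,F}; column 6 has {A,B,D} → C.
Cell (r3,c5): row 3 has {A,D,F}; column 5 has {B,E,F} → C.
Cell (r3,c6): row 3 has {A,C,D,F}; column 6 has {A,B,C,D} → E.

E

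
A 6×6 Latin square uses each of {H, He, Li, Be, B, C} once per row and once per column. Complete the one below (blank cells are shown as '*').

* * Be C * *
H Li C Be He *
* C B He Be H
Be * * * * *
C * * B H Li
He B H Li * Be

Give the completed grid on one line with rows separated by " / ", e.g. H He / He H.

B H Be C Li He / H Li C Be He B / Li C B He Be H / Be He Li H B C / C Be He B H Li / He B H Li C Be

(r2,c6) = B
(r3,c1) = Li
(r4,c4) = H
(r5,c3) = He
(r6,c5) = C
(r1,c1) = B
(r1,c5) = Li
(r1,c6) = He
(r4,c2) = He
(r4,c3) = Li
(r4,c5) = B
(r4,c6) = C
(r5,c2) = Be
(r1,c2) = H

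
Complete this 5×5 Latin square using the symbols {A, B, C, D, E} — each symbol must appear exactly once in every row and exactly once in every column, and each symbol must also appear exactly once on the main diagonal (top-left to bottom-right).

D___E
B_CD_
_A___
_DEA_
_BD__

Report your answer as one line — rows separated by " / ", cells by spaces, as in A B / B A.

D C A B E / B E C D A / E A B C D / C D E A B / A B D E C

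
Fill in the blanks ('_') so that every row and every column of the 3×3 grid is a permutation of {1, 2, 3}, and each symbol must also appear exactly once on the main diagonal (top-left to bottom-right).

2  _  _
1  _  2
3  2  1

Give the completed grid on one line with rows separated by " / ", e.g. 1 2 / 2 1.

(r1,c3): row 1 has {2}; column 3 has {1,2}, so it must be 3.
(r2,c2): row 2 has {1,2}; column 2 has {2}; the diagonal has {1,2}, so it must be 3.
(r1,c2): row 1 has {2,3}; column 2 has {2,3}, so it must be 1.

2 1 3 / 1 3 2 / 3 2 1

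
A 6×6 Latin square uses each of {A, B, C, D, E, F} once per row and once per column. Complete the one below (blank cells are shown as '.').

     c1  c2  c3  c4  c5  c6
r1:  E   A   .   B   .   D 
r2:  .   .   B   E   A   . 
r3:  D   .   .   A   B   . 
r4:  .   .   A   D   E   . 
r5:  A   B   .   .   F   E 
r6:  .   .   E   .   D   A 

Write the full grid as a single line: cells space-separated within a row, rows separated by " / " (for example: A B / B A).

(r1,c5): row 1 has {A,B,D,E}; column 5 has {A,B,D,E,F}, so it must be C.
(r5,c4): row 5 has {A,B,E,F}; column 4 has {A,B,D,E}, so it must be C.
(r6,c4): row 6 has {A,D,E}; column 4 has {A,B,C,D,E}, so it must be F.
(r1,c3): row 1 has {A,B,C,D,E}; column 3 has {A,B,E}, so it must be F.
(r3,c3): row 3 has {A,B,D}; column 3 has {A,B,E,F}, so it must be C.
(r3,c6): row 3 has {A,B,C,D}; column 6 has {A,D,E}, so it must be F.
(r5,c3): row 5 has {A,B,C,E,F}; column 3 has {A,B,C,E,F}, so it must be D.
(r6,c2): row 6 has {A,D,E,F}; column 2 has {A,B}, so it must be C.
(r2,c6): row 2 has {A,B,E}; column 6 has {A,D,E,F}, so it must be C.
(r3,c2): row 3 has {A,B,C,D,F}; column 2 has {A,B,C}, so it must be E.
(r4,c2): row 4 has {A,D,E}; column 2 has {A,B,C,E}, so it must be F.
(r4,c6): row 4 has {A,D,E,F}; column 6 has {A,C,D,E,F}, so it must be B.
(r6,c1): row 6 has {A,C,D,E,F}; column 1 has {A,D,E}, so it must be B.
(r2,c1): row 2 has {A,B,C,E}; column 1 has {A,B,D,E}, so it must be F.
(r2,c2): row 2 has {A,B,C,E,F}; column 2 has {A,B,C,E,F}, so it must be D.
(r4,c1): row 4 has {A,B,D,E,F}; column 1 has {A,B,D,E,F}, so it must be C.

E A F B C D / F D B E A C / D E C A B F / C F A D E B / A B D C F E / B C E F D A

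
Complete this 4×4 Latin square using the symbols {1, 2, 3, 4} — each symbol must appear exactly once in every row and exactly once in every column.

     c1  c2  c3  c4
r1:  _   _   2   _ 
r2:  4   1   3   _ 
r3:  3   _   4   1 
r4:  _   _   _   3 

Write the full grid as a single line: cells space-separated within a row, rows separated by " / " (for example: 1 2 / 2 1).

1 3 2 4 / 4 1 3 2 / 3 2 4 1 / 2 4 1 3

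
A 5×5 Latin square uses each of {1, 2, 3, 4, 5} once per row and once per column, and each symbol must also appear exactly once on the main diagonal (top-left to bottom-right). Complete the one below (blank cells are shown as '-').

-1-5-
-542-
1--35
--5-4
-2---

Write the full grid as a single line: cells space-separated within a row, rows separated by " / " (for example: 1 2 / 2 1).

4 1 3 5 2 / 3 5 4 2 1 / 1 4 2 3 5 / 2 3 5 1 4 / 5 2 1 4 3

(r2,c1) = 3
(r2,c5) = 1
(r3,c2) = 4
(r3,c3) = 2
(r4,c1) = 2
(r4,c2) = 3
(r4,c4) = 1
(r5,c4) = 4
(r5,c5) = 3
(r1,c1) = 4
(r1,c3) = 3
(r1,c5) = 2
(r5,c1) = 5
(r5,c3) = 1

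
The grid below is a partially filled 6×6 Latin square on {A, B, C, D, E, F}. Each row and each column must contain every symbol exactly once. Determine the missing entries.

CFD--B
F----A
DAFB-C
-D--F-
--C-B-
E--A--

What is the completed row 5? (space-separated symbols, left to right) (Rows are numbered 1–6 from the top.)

A E C F B D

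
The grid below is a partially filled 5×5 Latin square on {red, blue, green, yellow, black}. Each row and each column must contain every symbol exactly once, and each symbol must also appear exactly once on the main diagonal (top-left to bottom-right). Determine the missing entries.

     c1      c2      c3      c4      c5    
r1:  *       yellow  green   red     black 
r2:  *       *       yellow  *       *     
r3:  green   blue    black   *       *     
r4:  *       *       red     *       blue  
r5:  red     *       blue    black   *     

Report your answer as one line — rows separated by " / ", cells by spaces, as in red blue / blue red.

blue yellow green red black / black red yellow blue green / green blue black yellow red / yellow black red green blue / red green blue black yellow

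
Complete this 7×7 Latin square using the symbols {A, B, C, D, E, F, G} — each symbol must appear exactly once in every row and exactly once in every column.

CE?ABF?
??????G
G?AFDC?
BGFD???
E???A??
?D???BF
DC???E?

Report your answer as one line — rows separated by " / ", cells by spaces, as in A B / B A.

C E G A B F D / F A E B C D G / G B A F D C E / B G F D E A C / E F D C A G B / A D C E G B F / D C B G F E A

(r1,c7) = D
(r3,c2) = B
(r3,c7) = E
(r4,c6) = A
(r4,c7) = C
(r5,c2) = F
(r5,c7) = B
(r6,c1) = A
(r7,c7) = A
(r1,c3) = G
(r2,c1) = F
(r2,c2) = A
(r2,c6) = D
(r4,c5) = E
(r5,c6) = G
(r7,c3) = B
(r7,c4) = G
(r7,c5) = F
(r2,c5) = C
(r5,c4) = C
(r6,c4) = E
(r6,c5) = G
(r2,c3) = E
(r2,c4) = B
(r5,c3) = D
(r6,c3) = C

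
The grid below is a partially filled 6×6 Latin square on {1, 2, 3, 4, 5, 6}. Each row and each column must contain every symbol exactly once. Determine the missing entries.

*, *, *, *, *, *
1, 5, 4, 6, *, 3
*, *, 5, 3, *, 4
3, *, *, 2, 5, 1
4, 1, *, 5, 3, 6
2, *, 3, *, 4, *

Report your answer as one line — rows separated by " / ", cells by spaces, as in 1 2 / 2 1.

5 3 1 4 6 2 / 1 5 4 6 2 3 / 6 2 5 3 1 4 / 3 4 6 2 5 1 / 4 1 2 5 3 6 / 2 6 3 1 4 5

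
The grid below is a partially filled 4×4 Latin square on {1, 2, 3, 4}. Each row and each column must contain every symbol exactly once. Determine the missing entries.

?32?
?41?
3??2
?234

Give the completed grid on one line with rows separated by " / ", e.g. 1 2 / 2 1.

(r1,c4) = 1
(r2,c1) = 2
(r2,c4) = 3
(r3,c2) = 1
(r3,c3) = 4
(r4,c1) = 1
(r1,c1) = 4

4 3 2 1 / 2 4 1 3 / 3 1 4 2 / 1 2 3 4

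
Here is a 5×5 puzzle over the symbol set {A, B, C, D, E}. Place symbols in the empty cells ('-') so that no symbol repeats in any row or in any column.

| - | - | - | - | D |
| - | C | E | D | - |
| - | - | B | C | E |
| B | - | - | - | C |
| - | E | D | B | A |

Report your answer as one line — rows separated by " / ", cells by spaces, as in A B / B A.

(r2,c1) = A
(r2,c5) = B
(r3,c1) = D
(r3,c2) = A
(r4,c2) = D
(r4,c3) = A
(r4,c4) = E
(r5,c1) = C
(r1,c1) = E
(r1,c2) = B
(r1,c3) = C
(r1,c4) = A

E B C A D / A C E D B / D A B C E / B D A E C / C E D B A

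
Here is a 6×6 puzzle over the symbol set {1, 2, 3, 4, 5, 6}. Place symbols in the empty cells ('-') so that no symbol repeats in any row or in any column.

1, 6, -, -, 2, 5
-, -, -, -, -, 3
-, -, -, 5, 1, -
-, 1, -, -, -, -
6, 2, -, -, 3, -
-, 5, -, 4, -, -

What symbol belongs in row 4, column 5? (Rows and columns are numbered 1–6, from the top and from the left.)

(r1,c4) = 3
(r2,c2) = 4
(r3,c2) = 3
(r5,c4) = 1
(r5,c6) = 4
(r6,c5) = 6
(r1,c3) = 4
(r2,c5) = 5
(r4,c5) = 4

4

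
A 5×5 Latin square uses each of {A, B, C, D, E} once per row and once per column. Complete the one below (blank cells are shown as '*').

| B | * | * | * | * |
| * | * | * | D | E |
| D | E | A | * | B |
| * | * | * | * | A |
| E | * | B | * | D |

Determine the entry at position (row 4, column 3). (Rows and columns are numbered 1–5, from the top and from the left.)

E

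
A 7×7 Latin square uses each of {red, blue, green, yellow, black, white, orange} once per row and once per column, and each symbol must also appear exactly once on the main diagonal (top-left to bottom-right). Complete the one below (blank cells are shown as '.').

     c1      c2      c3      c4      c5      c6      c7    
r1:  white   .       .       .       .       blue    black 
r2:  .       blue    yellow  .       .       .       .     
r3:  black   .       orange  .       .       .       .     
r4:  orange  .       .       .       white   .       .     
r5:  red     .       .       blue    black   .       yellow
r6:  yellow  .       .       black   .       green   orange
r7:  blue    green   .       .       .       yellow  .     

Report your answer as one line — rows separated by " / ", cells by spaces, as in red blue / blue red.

white orange red green yellow blue black / green blue yellow orange red black white / black yellow orange red green white blue / orange black blue yellow white red green / red white green blue black orange yellow / yellow red white black blue green orange / blue green black white orange yellow red

row 2 has {blue,yellow}; column 1 has {red,blue,yellow,black,white,orange} — only green is left for (r2,c1).
row 7 has {blue,green,yellow}; column 7 has {yellow,black,orange}; the diagonal has {blue,green,black,white,orange} — only red is left for (r7,c7).
row 2 has {blue,green,yellow}; column 7 has {red,yellow,black,orange} — only white is left for (r2,c7).
row 4 has {white,orange}; column 4 has {blue,black}; the diagonal has {red,blue,green,black,white,orange} — only yellow is left for (r4,c4).
row 7 has {red,blue,green,yellow}; column 5 has {black,white} — only orange is left for (r7,c5).
row 2 has {blue,green,yellow,white}; column 5 has {black,white,orange} — only red is left for (r2,c5).
row 6 has {green,yellow,black,orange}; column 5 has {red,black,white,orange} — only blue is left for (r6,c5).
row 7 has {red,blue,green,yellow,orange}; column 4 has {blue,yellow,black} — only white is left for (r7,c4).
row 2 has {red,blue,green,yellow,white}; column 4 has {blue,yellow,black,white} — only orange is left for (r2,c4).
row 2 has {red,blue,green,yellow,white,orange}; column 6 has {blue,green,yellow} — only black is left for (r2,c6).
row 4 has {yellow,white,orange}; column 6 has {blue,green,yellow,black} — only red is left for (r4,c6).
row 7 has {red,blue,green,yellow,white,orange}; column 3 has {yellow,orange} — only black is left for (r7,c3).
row 3 has {black,orange}; column 6 has {red,blue,green,yellow,black} — only white is left for (r3,c6).
row 4 has {red,yellow,white,orange}; column 2 has {blue,green} — only black is left for (r4,c2).
row 5 has {red,blue,yellow,black}; column 6 has {red,blue,green,yellow,black,white} — only orange is left for (r5,c6).
row 5 has {red,blue,yellow,black,orange}; column 2 has {blue,green,black} — only white is left for (r5,c2).
row 5 has {red,blue,yellow,black,white,orange}; column 3 has {yellow,black,orange} — only green is left for (r5,c3).
row 6 has {blue,green,yellow,black,orange}; column 2 has {blue,green,black,white} — only red is left for (r6,c2).
row 6 has {red,blue,green,yellow,black,orange}; column 3 has {green,yellow,black,orange} — only white is left for (r6,c3).
row 1 has {blue,black,white}; column 3 has {green,yellow,black,white,orange} — only red is left for (r1,c3).
row 1 has {red,blue,black,white}; column 4 has {blue,yellow,black,white,orange} — only green is left for (r1,c4).
row 1 has {red,blue,green,black,white}; column 5 has {red,blue,black,white,orange} — only yellow is left for (r1,c5).
row 3 has {black,white,orange}; column 2 has {red,blue,green,black,white} — only yellow is left for (r3,c2).
row 3 has {yellow,black,white,orange}; column 4 has {blue,green,yellow,black,white,orange} — only red is left for (r3,c4).
row 3 has {red,yellow,black,white,orange}; column 5 has {red,blue,yellow,black,white,orange} — only green is left for (r3,c5).
row 3 has {red,green,yellow,black,white,orange}; column 7 has {red,yellow,black,white,orange} — only blue is left for (r3,c7).
row 4 has {red,yellow,black,white,orange}; column 3 has {red,green,yellow,black,white,orange} — only blue is left for (r4,c3).
row 4 has {red,blue,yellow,black,white,orange}; column 7 has {red,blue,yellow,black,white,orange} — only green is left for (r4,c7).
row 1 has {red,blue,green,yellow,black,white}; column 2 has {red,blue,green,yellow,black,white} — only orange is left for (r1,c2).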